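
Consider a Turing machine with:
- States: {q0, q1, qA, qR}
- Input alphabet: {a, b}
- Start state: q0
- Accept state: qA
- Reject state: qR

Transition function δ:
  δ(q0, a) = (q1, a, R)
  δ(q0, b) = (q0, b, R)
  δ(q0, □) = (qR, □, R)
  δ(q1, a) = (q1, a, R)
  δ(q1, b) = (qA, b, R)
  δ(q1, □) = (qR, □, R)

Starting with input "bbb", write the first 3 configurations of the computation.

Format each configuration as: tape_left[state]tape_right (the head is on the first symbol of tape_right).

Transitions applied:
Step 1: δ(q0, b) = (q0, b, R)
Step 2: δ(q0, b) = (q0, b, R)

The first 3 configurations are:
[q0]bbb ⊢ b[q0]bb ⊢ bb[q0]b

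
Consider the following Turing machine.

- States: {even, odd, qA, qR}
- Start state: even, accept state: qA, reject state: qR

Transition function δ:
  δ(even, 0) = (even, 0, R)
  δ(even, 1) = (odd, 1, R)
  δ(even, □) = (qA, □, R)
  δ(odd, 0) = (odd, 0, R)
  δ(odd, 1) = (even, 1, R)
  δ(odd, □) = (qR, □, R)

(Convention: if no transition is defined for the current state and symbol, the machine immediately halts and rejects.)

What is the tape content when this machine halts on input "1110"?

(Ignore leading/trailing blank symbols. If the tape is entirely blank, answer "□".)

Execution trace:
Initial: [even]1110
Step 1: δ(even, 1) = (odd, 1, R) → 1[odd]110
Step 2: δ(odd, 1) = (even, 1, R) → 11[even]10
Step 3: δ(even, 1) = (odd, 1, R) → 111[odd]0
Step 4: δ(odd, 0) = (odd, 0, R) → 1110[odd]□
Step 5: δ(odd, □) = (qR, □, R) → 1110□[qR]□

The machine reaches the reject state qR and halts.

Final tape (ignoring leading/trailing blanks): 1110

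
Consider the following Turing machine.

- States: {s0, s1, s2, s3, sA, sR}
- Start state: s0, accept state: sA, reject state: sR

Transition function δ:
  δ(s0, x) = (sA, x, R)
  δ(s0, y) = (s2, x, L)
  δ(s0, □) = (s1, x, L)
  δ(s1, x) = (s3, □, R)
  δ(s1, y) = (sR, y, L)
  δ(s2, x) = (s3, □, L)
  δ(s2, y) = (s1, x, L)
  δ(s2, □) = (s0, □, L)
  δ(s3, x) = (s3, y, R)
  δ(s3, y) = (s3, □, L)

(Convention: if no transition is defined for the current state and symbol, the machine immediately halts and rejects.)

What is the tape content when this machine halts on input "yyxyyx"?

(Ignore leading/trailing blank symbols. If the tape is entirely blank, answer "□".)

Execution trace:
Initial: [s0]yyxyyx
Step 1: δ(s0, y) = (s2, x, L) → [s2]□xyxyyx
Step 2: δ(s2, □) = (s0, □, L) → [s0]□□xyxyyx
Step 3: δ(s0, □) = (s1, x, L) → [s1]□x□xyxyyx

No transition is defined for δ(s1, □). By convention the machine halts and rejects.

Final tape (ignoring leading/trailing blanks): x□xyxyyx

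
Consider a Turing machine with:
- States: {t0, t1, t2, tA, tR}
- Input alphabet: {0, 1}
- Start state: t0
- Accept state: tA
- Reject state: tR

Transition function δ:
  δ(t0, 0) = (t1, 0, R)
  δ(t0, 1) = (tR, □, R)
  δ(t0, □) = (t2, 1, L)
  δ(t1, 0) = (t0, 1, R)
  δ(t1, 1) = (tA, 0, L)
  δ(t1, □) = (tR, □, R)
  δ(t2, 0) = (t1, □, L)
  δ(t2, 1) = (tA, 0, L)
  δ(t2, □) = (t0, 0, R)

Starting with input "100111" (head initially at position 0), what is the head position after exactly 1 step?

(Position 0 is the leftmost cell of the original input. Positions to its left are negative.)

Execution trace (head position shown):
Step 0: [t0]100111  (head at position 0)
Step 1: move right → □[tR]00111  (head at position 1)

After 1 step, the head is at position 1.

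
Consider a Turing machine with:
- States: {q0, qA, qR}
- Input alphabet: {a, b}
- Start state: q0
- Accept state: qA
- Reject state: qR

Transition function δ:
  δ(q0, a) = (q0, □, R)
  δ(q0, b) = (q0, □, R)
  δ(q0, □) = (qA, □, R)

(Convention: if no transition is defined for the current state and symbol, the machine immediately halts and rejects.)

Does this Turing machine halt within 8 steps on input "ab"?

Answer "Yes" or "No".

Execution trace:
Initial: [q0]ab
Step 1: δ(q0, a) = (q0, □, R) → □[q0]b
Step 2: δ(q0, b) = (q0, □, R) → □□[q0]□
Step 3: δ(q0, □) = (qA, □, R) → □□□[qA]□

The machine reaches the accept state qA and halts.
The machine halted after 3 steps (within the 8-step bound).

Answer: Yes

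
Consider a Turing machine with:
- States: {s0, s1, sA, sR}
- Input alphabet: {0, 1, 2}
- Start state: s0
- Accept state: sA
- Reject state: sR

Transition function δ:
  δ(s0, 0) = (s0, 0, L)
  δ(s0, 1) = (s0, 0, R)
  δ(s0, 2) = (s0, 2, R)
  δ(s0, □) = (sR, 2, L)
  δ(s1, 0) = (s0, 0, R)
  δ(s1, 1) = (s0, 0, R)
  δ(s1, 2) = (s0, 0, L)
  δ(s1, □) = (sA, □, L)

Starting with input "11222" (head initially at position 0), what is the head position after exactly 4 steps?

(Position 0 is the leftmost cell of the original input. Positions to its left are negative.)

Execution trace (head position shown):
Step 0: [s0]11222  (head at position 0)
Step 1: move right → 0[s0]1222  (head at position 1)
Step 2: move right → 00[s0]222  (head at position 2)
Step 3: move right → 002[s0]22  (head at position 3)
Step 4: move right → 0022[s0]2  (head at position 4)

After 4 steps, the head is at position 4.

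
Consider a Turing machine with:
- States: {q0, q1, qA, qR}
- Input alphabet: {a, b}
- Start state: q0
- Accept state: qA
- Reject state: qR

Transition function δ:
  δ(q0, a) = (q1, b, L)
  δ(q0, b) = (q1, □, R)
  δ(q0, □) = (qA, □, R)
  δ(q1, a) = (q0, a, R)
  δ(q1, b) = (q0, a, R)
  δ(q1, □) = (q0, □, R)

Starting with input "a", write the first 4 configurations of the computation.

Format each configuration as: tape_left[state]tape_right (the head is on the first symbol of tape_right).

Transitions applied:
Step 1: δ(q0, a) = (q1, b, L)
Step 2: δ(q1, □) = (q0, □, R)
Step 3: δ(q0, b) = (q1, □, R)

The first 4 configurations are:
[q0]a ⊢ [q1]□b ⊢ □[q0]b ⊢ □□[q1]□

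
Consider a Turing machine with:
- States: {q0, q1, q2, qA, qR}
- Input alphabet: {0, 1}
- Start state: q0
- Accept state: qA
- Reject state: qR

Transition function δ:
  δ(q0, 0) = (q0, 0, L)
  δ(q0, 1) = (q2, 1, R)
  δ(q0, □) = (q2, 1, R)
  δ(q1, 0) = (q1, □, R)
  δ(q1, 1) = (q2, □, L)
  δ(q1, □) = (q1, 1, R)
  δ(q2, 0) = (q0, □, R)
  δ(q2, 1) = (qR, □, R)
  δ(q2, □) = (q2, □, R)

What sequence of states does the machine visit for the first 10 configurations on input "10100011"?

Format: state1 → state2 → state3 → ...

Execution trace:
Initial: [q0]10100011
Step 1: δ(q0, 1) = (q2, 1, R) → 1[q2]0100011
Step 2: δ(q2, 0) = (q0, □, R) → 1□[q0]100011
Step 3: δ(q0, 1) = (q2, 1, R) → 1□1[q2]00011
Step 4: δ(q2, 0) = (q0, □, R) → 1□1□[q0]0011
Step 5: δ(q0, 0) = (q0, 0, L) → 1□1[q0]□0011
Step 6: δ(q0, □) = (q2, 1, R) → 1□11[q2]0011
Step 7: δ(q2, 0) = (q0, □, R) → 1□11□[q0]011
Step 8: δ(q0, 0) = (q0, 0, L) → 1□11[q0]□011
Step 9: δ(q0, □) = (q2, 1, R) → 1□111[q2]011

State sequence: q0 → q2 → q0 → q2 → q0 → q0 → q2 → q0 → q0 → q2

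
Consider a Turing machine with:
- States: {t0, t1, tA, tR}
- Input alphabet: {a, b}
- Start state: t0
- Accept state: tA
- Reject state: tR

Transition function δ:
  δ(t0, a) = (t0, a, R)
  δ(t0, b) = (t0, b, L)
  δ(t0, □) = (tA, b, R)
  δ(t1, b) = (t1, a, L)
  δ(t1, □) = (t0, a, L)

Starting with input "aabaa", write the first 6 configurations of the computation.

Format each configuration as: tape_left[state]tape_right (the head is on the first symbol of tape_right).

Transitions applied:
Step 1: δ(t0, a) = (t0, a, R)
Step 2: δ(t0, a) = (t0, a, R)
Step 3: δ(t0, b) = (t0, b, L)
Step 4: δ(t0, a) = (t0, a, R)
Step 5: δ(t0, b) = (t0, b, L)

The first 6 configurations are:
[t0]aabaa ⊢ a[t0]abaa ⊢ aa[t0]baa ⊢ a[t0]abaa ⊢ aa[t0]baa ⊢ a[t0]abaa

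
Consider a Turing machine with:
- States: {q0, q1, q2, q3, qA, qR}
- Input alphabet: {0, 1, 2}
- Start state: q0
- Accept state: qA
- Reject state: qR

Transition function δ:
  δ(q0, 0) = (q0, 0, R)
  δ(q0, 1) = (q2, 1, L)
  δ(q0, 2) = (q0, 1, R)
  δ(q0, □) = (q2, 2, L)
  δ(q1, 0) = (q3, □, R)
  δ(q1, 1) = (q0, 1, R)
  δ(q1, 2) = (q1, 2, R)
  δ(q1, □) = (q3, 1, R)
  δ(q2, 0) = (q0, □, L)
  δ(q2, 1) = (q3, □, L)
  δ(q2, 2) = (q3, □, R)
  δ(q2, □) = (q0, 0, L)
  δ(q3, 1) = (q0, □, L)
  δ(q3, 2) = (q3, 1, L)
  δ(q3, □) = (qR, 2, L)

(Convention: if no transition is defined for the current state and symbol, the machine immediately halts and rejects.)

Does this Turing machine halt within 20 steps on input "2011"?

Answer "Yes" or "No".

Execution trace:
Initial: [q0]2011
Step 1: δ(q0, 2) = (q0, 1, R) → 1[q0]011
Step 2: δ(q0, 0) = (q0, 0, R) → 10[q0]11
Step 3: δ(q0, 1) = (q2, 1, L) → 1[q2]011
Step 4: δ(q2, 0) = (q0, □, L) → [q0]1□11
Step 5: δ(q0, 1) = (q2, 1, L) → [q2]□1□11
Step 6: δ(q2, □) = (q0, 0, L) → [q0]□01□11
Step 7: δ(q0, □) = (q2, 2, L) → [q2]□201□11
Step 8: δ(q2, □) = (q0, 0, L) → [q0]□0201□11
Step 9: δ(q0, □) = (q2, 2, L) → [q2]□20201□11
Step 10: δ(q2, □) = (q0, 0, L) → [q0]□020201□11
Step 11: δ(q0, □) = (q2, 2, L) → [q2]□2020201□11
Step 12: δ(q2, □) = (q0, 0, L) → [q0]□02020201□11
Step 13: δ(q0, □) = (q2, 2, L) → [q2]□202020201□11
Step 14: δ(q2, □) = (q0, 0, L) → [q0]□0202020201□11
Step 15: δ(q0, □) = (q2, 2, L) → [q2]□20202020201□11
Step 16: δ(q2, □) = (q0, 0, L) → [q0]□020202020201□11
Step 17: δ(q0, □) = (q2, 2, L) → [q2]□2020202020201□11
Step 18: δ(q2, □) = (q0, 0, L) → [q0]□02020202020201□11
Step 19: δ(q0, □) = (q2, 2, L) → [q2]□202020202020201□11
Step 20: δ(q2, □) = (q0, 0, L) → [q0]□0202020202020201□11

The machine has not reached a halting state after 20 steps.
The machine did not halt within the 20-step bound.

Answer: No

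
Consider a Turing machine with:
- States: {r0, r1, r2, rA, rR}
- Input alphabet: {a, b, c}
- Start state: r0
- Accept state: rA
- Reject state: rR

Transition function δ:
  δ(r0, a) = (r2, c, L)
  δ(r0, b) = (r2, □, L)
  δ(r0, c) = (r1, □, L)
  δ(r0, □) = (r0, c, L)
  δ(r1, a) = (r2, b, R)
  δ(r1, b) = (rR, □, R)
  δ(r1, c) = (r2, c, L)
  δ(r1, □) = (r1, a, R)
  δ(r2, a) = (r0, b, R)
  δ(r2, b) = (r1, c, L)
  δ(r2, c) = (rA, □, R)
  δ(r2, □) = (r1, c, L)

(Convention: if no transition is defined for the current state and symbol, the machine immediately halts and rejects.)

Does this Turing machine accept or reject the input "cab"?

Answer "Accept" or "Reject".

Execution trace:
Initial: [r0]cab
Step 1: δ(r0, c) = (r1, □, L) → [r1]□□ab
Step 2: δ(r1, □) = (r1, a, R) → a[r1]□ab
Step 3: δ(r1, □) = (r1, a, R) → aa[r1]ab
Step 4: δ(r1, a) = (r2, b, R) → aab[r2]b
Step 5: δ(r2, b) = (r1, c, L) → aa[r1]bc
Step 6: δ(r1, b) = (rR, □, R) → aa□[rR]c

The machine reaches the reject state rR and halts.

Answer: Reject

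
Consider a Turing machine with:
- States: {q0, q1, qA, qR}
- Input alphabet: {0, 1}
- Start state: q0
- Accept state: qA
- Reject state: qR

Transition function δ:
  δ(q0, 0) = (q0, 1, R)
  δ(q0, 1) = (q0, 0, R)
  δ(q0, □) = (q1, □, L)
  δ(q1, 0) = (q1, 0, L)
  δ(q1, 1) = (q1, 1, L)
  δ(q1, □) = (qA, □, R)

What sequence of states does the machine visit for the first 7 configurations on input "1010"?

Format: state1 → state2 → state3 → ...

Execution trace:
Initial: [q0]1010
Step 1: δ(q0, 1) = (q0, 0, R) → 0[q0]010
Step 2: δ(q0, 0) = (q0, 1, R) → 01[q0]10
Step 3: δ(q0, 1) = (q0, 0, R) → 010[q0]0
Step 4: δ(q0, 0) = (q0, 1, R) → 0101[q0]□
Step 5: δ(q0, □) = (q1, □, L) → 010[q1]1□
Step 6: δ(q1, 1) = (q1, 1, L) → 01[q1]01□

State sequence: q0 → q0 → q0 → q0 → q0 → q1 → q1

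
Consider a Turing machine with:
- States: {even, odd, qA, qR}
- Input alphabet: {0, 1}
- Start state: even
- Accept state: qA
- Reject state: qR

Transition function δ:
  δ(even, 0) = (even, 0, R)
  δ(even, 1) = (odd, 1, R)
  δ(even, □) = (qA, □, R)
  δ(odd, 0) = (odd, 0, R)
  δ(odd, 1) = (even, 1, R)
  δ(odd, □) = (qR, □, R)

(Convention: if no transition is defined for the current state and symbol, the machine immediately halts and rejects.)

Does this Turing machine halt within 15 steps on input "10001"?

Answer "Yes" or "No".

Execution trace:
Initial: [even]10001
Step 1: δ(even, 1) = (odd, 1, R) → 1[odd]0001
Step 2: δ(odd, 0) = (odd, 0, R) → 10[odd]001
Step 3: δ(odd, 0) = (odd, 0, R) → 100[odd]01
Step 4: δ(odd, 0) = (odd, 0, R) → 1000[odd]1
Step 5: δ(odd, 1) = (even, 1, R) → 10001[even]□
Step 6: δ(even, □) = (qA, □, R) → 10001□[qA]□

The machine reaches the accept state qA and halts.
The machine halted after 6 steps (within the 15-step bound).

Answer: Yes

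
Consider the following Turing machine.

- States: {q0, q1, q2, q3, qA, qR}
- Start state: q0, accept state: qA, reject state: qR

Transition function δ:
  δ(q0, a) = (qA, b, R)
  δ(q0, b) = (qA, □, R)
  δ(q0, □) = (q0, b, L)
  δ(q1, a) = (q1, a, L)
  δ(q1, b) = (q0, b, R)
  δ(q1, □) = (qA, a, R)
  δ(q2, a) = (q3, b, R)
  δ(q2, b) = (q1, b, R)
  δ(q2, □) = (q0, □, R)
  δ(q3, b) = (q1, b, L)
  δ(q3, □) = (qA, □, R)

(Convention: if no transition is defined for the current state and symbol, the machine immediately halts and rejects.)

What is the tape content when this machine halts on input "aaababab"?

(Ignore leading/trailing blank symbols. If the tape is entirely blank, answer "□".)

Execution trace:
Initial: [q0]aaababab
Step 1: δ(q0, a) = (qA, b, R) → b[qA]aababab

The machine reaches the accept state qA and halts.

Final tape (ignoring leading/trailing blanks): baababab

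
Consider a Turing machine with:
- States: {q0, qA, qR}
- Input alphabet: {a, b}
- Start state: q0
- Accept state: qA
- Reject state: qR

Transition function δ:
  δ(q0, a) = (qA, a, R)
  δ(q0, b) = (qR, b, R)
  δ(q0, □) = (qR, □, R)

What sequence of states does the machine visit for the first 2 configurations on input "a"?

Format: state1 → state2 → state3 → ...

Execution trace:
Initial: [q0]a
Step 1: δ(q0, a) = (qA, a, R) → a[qA]□

The machine reaches the accept state qA and halts.

State sequence: q0 → qA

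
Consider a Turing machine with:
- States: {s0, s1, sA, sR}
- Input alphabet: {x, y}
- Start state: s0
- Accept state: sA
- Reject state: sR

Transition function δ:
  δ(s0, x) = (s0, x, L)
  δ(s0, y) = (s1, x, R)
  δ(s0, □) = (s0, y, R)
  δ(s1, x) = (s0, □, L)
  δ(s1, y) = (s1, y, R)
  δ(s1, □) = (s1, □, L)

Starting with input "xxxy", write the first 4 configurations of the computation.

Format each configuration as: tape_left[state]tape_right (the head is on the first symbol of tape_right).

Transitions applied:
Step 1: δ(s0, x) = (s0, x, L)
Step 2: δ(s0, □) = (s0, y, R)
Step 3: δ(s0, x) = (s0, x, L)

The first 4 configurations are:
[s0]xxxy ⊢ [s0]□xxxy ⊢ y[s0]xxxy ⊢ [s0]yxxxy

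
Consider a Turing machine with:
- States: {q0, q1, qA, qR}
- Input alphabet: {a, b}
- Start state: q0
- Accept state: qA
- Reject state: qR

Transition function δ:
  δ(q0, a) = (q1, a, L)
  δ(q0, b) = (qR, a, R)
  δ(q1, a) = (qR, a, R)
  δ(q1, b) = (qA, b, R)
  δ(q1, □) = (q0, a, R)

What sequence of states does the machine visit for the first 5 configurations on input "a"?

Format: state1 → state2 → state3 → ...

Execution trace:
Initial: [q0]a
Step 1: δ(q0, a) = (q1, a, L) → [q1]□a
Step 2: δ(q1, □) = (q0, a, R) → a[q0]a
Step 3: δ(q0, a) = (q1, a, L) → [q1]aa
Step 4: δ(q1, a) = (qR, a, R) → a[qR]a

The machine reaches the reject state qR and halts.

State sequence: q0 → q1 → q0 → q1 → qR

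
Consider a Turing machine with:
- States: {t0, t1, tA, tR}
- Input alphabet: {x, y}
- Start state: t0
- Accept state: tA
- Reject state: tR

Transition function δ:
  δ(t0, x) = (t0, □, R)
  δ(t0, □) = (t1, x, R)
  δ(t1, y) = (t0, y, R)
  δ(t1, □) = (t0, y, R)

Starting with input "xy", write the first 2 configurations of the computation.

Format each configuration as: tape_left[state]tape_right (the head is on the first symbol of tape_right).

Transitions applied:
Step 1: δ(t0, x) = (t0, □, R)

The first 2 configurations are:
[t0]xy ⊢ □[t0]y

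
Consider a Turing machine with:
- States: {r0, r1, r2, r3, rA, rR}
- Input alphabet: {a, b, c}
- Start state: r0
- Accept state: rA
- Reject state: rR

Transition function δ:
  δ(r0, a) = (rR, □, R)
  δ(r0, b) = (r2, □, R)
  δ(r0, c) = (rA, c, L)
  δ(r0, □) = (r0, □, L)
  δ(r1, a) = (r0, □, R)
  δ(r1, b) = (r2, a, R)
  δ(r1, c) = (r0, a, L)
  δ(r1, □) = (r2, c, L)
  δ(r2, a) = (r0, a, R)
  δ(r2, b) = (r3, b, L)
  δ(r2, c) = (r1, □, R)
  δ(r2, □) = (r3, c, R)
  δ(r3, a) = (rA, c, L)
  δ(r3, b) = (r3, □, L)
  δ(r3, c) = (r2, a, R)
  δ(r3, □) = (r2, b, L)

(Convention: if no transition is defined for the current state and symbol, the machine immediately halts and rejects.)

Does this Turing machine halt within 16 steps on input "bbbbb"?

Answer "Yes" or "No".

Execution trace:
Initial: [r0]bbbbb
Step 1: δ(r0, b) = (r2, □, R) → □[r2]bbbb
Step 2: δ(r2, b) = (r3, b, L) → [r3]□bbbb
Step 3: δ(r3, □) = (r2, b, L) → [r2]□bbbbb
Step 4: δ(r2, □) = (r3, c, R) → c[r3]bbbbb
Step 5: δ(r3, b) = (r3, □, L) → [r3]c□bbbb
Step 6: δ(r3, c) = (r2, a, R) → a[r2]□bbbb
Step 7: δ(r2, □) = (r3, c, R) → ac[r3]bbbb
Step 8: δ(r3, b) = (r3, □, L) → a[r3]c□bbb
Step 9: δ(r3, c) = (r2, a, R) → aa[r2]□bbb
Step 10: δ(r2, □) = (r3, c, R) → aac[r3]bbb
Step 11: δ(r3, b) = (r3, □, L) → aa[r3]c□bb
Step 12: δ(r3, c) = (r2, a, R) → aaa[r2]□bb
Step 13: δ(r2, □) = (r3, c, R) → aaac[r3]bb
Step 14: δ(r3, b) = (r3, □, L) → aaa[r3]c□b
Step 15: δ(r3, c) = (r2, a, R) → aaaa[r2]□b
Step 16: δ(r2, □) = (r3, c, R) → aaaac[r3]b

The machine has not reached a halting state after 16 steps.
The machine did not halt within the 16-step bound.

Answer: No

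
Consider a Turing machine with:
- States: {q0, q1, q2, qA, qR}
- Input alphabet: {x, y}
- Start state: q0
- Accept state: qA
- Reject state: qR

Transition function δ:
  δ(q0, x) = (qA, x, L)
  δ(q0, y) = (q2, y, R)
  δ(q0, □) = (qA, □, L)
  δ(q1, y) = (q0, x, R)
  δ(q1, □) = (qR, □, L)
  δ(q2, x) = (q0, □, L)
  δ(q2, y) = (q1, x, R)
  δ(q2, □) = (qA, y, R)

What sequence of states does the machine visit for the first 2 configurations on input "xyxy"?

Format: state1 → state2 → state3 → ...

Execution trace:
Initial: [q0]xyxy
Step 1: δ(q0, x) = (qA, x, L) → [qA]□xyxy

The machine reaches the accept state qA and halts.

State sequence: q0 → qA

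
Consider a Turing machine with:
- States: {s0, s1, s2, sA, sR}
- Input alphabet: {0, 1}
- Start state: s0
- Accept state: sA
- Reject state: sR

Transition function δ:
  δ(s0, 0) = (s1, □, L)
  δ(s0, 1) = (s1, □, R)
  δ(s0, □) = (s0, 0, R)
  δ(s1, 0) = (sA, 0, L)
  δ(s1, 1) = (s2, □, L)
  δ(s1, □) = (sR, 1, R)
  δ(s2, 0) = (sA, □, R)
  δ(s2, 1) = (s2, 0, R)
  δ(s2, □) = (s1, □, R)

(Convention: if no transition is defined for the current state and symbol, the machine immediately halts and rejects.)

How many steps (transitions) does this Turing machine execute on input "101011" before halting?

Execution trace:
Initial: [s0]101011
Step 1: δ(s0, 1) = (s1, □, R) → □[s1]01011
Step 2: δ(s1, 0) = (sA, 0, L) → [sA]□01011

The machine reaches the accept state sA and halts.

The machine executed 2 steps before halting.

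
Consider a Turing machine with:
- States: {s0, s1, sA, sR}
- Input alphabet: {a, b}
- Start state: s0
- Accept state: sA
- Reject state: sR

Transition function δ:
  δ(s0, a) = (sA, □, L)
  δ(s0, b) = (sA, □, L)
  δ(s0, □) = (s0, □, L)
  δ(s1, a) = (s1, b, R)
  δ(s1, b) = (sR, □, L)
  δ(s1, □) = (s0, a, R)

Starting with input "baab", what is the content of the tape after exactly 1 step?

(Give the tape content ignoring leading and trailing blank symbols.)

Execution trace:
Initial: [s0]baab
Step 1: δ(s0, b) = (sA, □, L) → [sA]□□aab

The machine reaches the accept state sA and halts.

After 1 step, the tape (ignoring leading/trailing blanks) is: aab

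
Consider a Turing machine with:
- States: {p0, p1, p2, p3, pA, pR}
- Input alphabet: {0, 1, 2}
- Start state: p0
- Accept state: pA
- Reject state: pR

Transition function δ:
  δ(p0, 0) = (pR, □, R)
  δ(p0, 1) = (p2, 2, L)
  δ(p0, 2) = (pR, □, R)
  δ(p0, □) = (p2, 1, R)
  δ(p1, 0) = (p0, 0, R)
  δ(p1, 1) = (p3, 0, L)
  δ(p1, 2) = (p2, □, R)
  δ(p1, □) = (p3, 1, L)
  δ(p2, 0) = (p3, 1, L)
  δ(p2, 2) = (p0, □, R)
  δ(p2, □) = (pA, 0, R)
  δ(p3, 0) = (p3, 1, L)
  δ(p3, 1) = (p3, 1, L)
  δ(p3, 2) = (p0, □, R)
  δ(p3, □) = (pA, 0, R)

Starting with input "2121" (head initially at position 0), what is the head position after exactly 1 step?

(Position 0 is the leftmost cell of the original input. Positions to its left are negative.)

Execution trace (head position shown):
Step 0: [p0]2121  (head at position 0)
Step 1: move right → □[pR]121  (head at position 1)

After 1 step, the head is at position 1.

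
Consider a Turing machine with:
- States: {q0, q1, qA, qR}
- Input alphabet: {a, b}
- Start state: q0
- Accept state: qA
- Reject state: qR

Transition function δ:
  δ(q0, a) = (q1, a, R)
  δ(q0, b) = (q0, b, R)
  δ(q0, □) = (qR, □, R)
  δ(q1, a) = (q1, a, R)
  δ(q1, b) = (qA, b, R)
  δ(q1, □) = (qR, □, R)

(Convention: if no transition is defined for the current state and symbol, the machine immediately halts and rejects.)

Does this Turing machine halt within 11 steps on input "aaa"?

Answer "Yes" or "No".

Execution trace:
Initial: [q0]aaa
Step 1: δ(q0, a) = (q1, a, R) → a[q1]aa
Step 2: δ(q1, a) = (q1, a, R) → aa[q1]a
Step 3: δ(q1, a) = (q1, a, R) → aaa[q1]□
Step 4: δ(q1, □) = (qR, □, R) → aaa□[qR]□

The machine reaches the reject state qR and halts.
The machine halted after 4 steps (within the 11-step bound).

Answer: Yes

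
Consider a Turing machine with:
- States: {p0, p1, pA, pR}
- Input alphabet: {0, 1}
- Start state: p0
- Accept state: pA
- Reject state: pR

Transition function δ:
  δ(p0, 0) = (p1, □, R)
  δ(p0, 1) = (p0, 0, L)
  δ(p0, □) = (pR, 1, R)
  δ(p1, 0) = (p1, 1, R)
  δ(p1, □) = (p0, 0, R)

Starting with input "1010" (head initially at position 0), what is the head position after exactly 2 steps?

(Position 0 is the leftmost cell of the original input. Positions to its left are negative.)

Execution trace (head position shown):
Step 0: [p0]1010  (head at position 0)
Step 1: move left → [p0]□0010  (head at position -1)
Step 2: move right → 1[pR]0010  (head at position 0)

After 2 steps, the head is at position 0.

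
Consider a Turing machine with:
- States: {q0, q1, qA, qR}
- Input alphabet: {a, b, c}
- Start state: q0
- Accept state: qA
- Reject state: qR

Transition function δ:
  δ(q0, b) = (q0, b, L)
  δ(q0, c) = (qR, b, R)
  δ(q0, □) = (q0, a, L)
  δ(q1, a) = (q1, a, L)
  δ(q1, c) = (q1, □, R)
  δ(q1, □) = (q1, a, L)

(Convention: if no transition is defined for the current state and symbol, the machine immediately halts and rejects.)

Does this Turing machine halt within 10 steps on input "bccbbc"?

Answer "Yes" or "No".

Execution trace:
Initial: [q0]bccbbc
Step 1: δ(q0, b) = (q0, b, L) → [q0]□bccbbc
Step 2: δ(q0, □) = (q0, a, L) → [q0]□abccbbc
Step 3: δ(q0, □) = (q0, a, L) → [q0]□aabccbbc
Step 4: δ(q0, □) = (q0, a, L) → [q0]□aaabccbbc
Step 5: δ(q0, □) = (q0, a, L) → [q0]□aaaabccbbc
Step 6: δ(q0, □) = (q0, a, L) → [q0]□aaaaabccbbc
Step 7: δ(q0, □) = (q0, a, L) → [q0]□aaaaaabccbbc
Step 8: δ(q0, □) = (q0, a, L) → [q0]□aaaaaaabccbbc
Step 9: δ(q0, □) = (q0, a, L) → [q0]□aaaaaaaabccbbc
Step 10: δ(q0, □) = (q0, a, L) → [q0]□aaaaaaaaabccbbc

The machine has not reached a halting state after 10 steps.
The machine did not halt within the 10-step bound.

Answer: No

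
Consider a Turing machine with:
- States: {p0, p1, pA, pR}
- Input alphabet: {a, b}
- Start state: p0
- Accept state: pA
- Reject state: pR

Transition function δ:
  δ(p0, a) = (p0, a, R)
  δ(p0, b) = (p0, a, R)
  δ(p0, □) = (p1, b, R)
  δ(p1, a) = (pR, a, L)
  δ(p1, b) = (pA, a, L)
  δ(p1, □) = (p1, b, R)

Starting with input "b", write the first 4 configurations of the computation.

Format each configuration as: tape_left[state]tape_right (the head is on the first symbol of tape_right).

Transitions applied:
Step 1: δ(p0, b) = (p0, a, R)
Step 2: δ(p0, □) = (p1, b, R)
Step 3: δ(p1, □) = (p1, b, R)

The first 4 configurations are:
[p0]b ⊢ a[p0]□ ⊢ ab[p1]□ ⊢ abb[p1]□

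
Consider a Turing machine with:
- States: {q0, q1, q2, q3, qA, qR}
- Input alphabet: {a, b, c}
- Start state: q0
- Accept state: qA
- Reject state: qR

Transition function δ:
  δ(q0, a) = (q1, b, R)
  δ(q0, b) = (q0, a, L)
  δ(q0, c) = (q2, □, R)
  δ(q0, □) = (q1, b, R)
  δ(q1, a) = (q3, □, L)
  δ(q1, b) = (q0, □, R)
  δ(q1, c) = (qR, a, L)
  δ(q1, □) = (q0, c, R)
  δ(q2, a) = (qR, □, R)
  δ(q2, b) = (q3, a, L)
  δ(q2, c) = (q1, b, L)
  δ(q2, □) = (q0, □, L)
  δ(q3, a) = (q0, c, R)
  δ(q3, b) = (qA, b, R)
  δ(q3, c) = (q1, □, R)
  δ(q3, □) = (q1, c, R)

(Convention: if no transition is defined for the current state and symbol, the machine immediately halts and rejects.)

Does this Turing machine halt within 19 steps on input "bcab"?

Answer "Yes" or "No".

Execution trace:
Initial: [q0]bcab
Step 1: δ(q0, b) = (q0, a, L) → [q0]□acab
Step 2: δ(q0, □) = (q1, b, R) → b[q1]acab
Step 3: δ(q1, a) = (q3, □, L) → [q3]b□cab
Step 4: δ(q3, b) = (qA, b, R) → b[qA]□cab

The machine reaches the accept state qA and halts.
The machine halted after 4 steps (within the 19-step bound).

Answer: Yes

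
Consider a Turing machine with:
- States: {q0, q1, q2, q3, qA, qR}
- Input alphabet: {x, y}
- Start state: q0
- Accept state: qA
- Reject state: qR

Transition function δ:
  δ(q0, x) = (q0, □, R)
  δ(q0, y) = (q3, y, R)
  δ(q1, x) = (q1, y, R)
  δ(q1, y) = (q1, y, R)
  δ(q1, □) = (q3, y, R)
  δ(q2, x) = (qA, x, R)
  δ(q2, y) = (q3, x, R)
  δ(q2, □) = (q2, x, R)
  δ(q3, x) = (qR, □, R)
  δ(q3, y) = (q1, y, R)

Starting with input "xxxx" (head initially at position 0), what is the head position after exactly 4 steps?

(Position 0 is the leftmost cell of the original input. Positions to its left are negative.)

Execution trace (head position shown):
Step 0: [q0]xxxx  (head at position 0)
Step 1: move right → □[q0]xxx  (head at position 1)
Step 2: move right → □□[q0]xx  (head at position 2)
Step 3: move right → □□□[q0]x  (head at position 3)
Step 4: move right → □□□□[q0]□  (head at position 4)

After 4 steps, the head is at position 4.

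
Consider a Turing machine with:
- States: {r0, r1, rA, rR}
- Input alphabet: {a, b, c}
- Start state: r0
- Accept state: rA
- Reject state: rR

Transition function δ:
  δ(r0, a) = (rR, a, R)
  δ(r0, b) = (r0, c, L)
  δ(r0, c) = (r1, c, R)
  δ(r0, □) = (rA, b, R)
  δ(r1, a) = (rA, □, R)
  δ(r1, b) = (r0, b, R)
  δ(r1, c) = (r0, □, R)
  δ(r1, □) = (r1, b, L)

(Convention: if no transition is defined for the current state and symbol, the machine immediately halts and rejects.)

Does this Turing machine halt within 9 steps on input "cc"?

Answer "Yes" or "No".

Execution trace:
Initial: [r0]cc
Step 1: δ(r0, c) = (r1, c, R) → c[r1]c
Step 2: δ(r1, c) = (r0, □, R) → c□[r0]□
Step 3: δ(r0, □) = (rA, b, R) → c□b[rA]□

The machine reaches the accept state rA and halts.
The machine halted after 3 steps (within the 9-step bound).

Answer: Yes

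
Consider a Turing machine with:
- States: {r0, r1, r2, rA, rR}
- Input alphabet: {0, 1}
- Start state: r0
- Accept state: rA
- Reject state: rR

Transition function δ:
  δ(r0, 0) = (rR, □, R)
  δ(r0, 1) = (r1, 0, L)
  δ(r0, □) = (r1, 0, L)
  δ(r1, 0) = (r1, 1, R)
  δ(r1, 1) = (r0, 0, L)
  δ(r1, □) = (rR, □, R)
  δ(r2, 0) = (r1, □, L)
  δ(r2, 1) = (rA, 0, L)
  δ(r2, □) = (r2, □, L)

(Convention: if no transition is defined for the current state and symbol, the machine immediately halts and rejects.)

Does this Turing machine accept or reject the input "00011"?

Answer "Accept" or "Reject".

Execution trace:
Initial: [r0]00011
Step 1: δ(r0, 0) = (rR, □, R) → □[rR]0011

The machine reaches the reject state rR and halts.

Answer: Reject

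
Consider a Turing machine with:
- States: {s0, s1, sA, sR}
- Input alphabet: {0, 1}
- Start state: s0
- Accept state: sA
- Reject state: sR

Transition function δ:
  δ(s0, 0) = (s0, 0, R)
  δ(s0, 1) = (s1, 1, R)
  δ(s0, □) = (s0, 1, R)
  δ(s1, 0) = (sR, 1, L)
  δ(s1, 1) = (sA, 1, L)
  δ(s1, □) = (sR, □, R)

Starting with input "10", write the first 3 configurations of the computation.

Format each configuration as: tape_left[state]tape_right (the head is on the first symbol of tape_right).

Transitions applied:
Step 1: δ(s0, 1) = (s1, 1, R)
Step 2: δ(s1, 0) = (sR, 1, L)

The first 3 configurations are:
[s0]10 ⊢ 1[s1]0 ⊢ [sR]11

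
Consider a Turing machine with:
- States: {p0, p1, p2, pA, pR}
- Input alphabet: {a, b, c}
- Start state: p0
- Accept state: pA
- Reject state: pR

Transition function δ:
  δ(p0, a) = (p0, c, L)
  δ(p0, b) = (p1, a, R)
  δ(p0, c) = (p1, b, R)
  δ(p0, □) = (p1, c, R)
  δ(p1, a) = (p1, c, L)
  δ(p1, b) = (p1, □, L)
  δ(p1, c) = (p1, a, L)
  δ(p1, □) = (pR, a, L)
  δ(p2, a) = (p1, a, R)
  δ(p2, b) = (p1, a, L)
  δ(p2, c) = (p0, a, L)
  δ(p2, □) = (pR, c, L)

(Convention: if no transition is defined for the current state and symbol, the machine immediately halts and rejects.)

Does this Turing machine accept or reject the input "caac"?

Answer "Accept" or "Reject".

Execution trace:
Initial: [p0]caac
Step 1: δ(p0, c) = (p1, b, R) → b[p1]aac
Step 2: δ(p1, a) = (p1, c, L) → [p1]bcac
Step 3: δ(p1, b) = (p1, □, L) → [p1]□□cac
Step 4: δ(p1, □) = (pR, a, L) → [pR]□a□cac

The machine reaches the reject state pR and halts.

Answer: Reject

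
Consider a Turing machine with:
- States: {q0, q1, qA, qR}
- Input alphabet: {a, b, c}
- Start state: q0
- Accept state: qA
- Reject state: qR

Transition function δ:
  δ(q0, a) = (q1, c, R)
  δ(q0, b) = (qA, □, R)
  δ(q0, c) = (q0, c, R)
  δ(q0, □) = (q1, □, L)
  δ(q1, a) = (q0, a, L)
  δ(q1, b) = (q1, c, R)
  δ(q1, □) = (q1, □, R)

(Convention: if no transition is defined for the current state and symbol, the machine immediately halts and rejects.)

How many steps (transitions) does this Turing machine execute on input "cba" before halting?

Execution trace:
Initial: [q0]cba
Step 1: δ(q0, c) = (q0, c, R) → c[q0]ba
Step 2: δ(q0, b) = (qA, □, R) → c□[qA]a

The machine reaches the accept state qA and halts.

The machine executed 2 steps before halting.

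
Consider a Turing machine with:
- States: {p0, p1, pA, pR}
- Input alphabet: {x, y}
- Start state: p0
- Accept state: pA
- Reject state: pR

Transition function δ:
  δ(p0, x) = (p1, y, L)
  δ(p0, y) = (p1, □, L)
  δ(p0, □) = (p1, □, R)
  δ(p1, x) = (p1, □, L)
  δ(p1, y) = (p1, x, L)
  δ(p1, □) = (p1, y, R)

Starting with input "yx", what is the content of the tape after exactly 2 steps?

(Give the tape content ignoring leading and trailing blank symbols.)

Execution trace:
Initial: [p0]yx
Step 1: δ(p0, y) = (p1, □, L) → [p1]□□x
Step 2: δ(p1, □) = (p1, y, R) → y[p1]□x

After 2 steps, the tape (ignoring leading/trailing blanks) is: y□x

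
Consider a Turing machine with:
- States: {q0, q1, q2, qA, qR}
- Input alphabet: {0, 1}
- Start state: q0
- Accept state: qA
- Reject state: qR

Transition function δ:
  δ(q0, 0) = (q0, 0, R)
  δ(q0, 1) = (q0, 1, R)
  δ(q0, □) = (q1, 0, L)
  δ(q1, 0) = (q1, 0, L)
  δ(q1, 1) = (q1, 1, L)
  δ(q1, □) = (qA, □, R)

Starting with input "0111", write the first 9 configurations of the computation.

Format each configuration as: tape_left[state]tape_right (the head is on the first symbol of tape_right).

Transitions applied:
Step 1: δ(q0, 0) = (q0, 0, R)
Step 2: δ(q0, 1) = (q0, 1, R)
Step 3: δ(q0, 1) = (q0, 1, R)
Step 4: δ(q0, 1) = (q0, 1, R)
Step 5: δ(q0, □) = (q1, 0, L)
Step 6: δ(q1, 1) = (q1, 1, L)
Step 7: δ(q1, 1) = (q1, 1, L)
Step 8: δ(q1, 1) = (q1, 1, L)

The first 9 configurations are:
[q0]0111 ⊢ 0[q0]111 ⊢ 01[q0]11 ⊢ 011[q0]1 ⊢ 0111[q0]□ ⊢ 011[q1]10 ⊢ 01[q1]110 ⊢ 0[q1]1110 ⊢ [q1]01110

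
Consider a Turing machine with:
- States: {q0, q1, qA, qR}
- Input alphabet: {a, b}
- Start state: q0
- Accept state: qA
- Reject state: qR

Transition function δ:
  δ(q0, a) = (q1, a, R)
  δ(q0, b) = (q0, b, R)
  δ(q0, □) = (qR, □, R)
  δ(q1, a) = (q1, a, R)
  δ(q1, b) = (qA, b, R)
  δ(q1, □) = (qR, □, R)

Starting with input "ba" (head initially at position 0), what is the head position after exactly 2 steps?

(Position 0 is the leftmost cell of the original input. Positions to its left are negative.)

Execution trace (head position shown):
Step 0: [q0]ba  (head at position 0)
Step 1: move right → b[q0]a  (head at position 1)
Step 2: move right → ba[q1]□  (head at position 2)

After 2 steps, the head is at position 2.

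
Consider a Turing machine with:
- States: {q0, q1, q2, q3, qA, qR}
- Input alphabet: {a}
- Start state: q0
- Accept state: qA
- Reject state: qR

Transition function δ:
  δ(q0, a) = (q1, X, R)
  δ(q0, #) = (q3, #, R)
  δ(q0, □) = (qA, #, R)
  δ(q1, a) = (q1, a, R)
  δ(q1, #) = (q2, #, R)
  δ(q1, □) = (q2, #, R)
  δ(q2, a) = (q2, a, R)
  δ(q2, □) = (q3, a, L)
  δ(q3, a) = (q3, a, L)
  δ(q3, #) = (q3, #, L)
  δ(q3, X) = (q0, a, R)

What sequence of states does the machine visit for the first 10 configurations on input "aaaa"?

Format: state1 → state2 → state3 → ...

Execution trace:
Initial: [q0]aaaa
Step 1: δ(q0, a) = (q1, X, R) → X[q1]aaa
Step 2: δ(q1, a) = (q1, a, R) → Xa[q1]aa
Step 3: δ(q1, a) = (q1, a, R) → Xaa[q1]a
Step 4: δ(q1, a) = (q1, a, R) → Xaaa[q1]□
Step 5: δ(q1, □) = (q2, #, R) → Xaaa#[q2]□
Step 6: δ(q2, □) = (q3, a, L) → Xaaa[q3]#a
Step 7: δ(q3, #) = (q3, #, L) → Xaa[q3]a#a
Step 8: δ(q3, a) = (q3, a, L) → Xa[q3]aa#a
Step 9: δ(q3, a) = (q3, a, L) → X[q3]aaa#a

State sequence: q0 → q1 → q1 → q1 → q1 → q2 → q3 → q3 → q3 → q3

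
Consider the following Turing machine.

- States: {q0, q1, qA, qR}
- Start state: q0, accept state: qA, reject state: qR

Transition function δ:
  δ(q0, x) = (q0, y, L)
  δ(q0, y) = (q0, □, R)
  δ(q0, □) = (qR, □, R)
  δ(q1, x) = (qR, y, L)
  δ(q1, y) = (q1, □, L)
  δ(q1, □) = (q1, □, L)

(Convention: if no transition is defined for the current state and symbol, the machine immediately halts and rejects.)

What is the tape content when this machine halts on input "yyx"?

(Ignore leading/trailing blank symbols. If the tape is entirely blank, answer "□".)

Execution trace:
Initial: [q0]yyx
Step 1: δ(q0, y) = (q0, □, R) → □[q0]yx
Step 2: δ(q0, y) = (q0, □, R) → □□[q0]x
Step 3: δ(q0, x) = (q0, y, L) → □[q0]□y
Step 4: δ(q0, □) = (qR, □, R) → □□[qR]y

The machine reaches the reject state qR and halts.

Final tape (ignoring leading/trailing blanks): y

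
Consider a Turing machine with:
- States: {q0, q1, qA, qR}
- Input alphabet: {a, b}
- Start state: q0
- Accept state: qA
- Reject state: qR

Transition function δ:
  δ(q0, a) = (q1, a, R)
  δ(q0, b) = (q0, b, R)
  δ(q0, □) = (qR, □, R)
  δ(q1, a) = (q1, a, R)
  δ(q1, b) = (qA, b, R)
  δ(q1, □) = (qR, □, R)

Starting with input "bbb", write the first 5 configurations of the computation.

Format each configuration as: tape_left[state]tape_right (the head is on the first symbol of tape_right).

Transitions applied:
Step 1: δ(q0, b) = (q0, b, R)
Step 2: δ(q0, b) = (q0, b, R)
Step 3: δ(q0, b) = (q0, b, R)
Step 4: δ(q0, □) = (qR, □, R)

The first 5 configurations are:
[q0]bbb ⊢ b[q0]bb ⊢ bb[q0]b ⊢ bbb[q0]□ ⊢ bbb□[qR]□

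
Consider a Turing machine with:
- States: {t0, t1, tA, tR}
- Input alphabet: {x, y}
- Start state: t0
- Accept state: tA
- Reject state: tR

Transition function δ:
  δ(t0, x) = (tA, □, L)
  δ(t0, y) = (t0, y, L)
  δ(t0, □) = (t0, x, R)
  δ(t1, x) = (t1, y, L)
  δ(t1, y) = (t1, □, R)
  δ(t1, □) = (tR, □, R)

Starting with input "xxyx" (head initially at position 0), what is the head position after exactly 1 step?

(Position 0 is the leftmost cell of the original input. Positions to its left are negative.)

Execution trace (head position shown):
Step 0: [t0]xxyx  (head at position 0)
Step 1: move left → [tA]□□xyx  (head at position -1)

After 1 step, the head is at position -1.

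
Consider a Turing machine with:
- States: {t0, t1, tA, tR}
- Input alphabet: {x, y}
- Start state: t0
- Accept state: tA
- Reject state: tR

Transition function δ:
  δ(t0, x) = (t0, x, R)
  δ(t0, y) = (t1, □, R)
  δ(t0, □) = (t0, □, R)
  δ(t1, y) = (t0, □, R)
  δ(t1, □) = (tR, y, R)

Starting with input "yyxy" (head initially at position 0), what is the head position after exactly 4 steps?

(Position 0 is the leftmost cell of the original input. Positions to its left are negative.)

Execution trace (head position shown):
Step 0: [t0]yyxy  (head at position 0)
Step 1: move right → □[t1]yxy  (head at position 1)
Step 2: move right → □□[t0]xy  (head at position 2)
Step 3: move right → □□x[t0]y  (head at position 3)
Step 4: move right → □□x□[t1]□  (head at position 4)

After 4 steps, the head is at position 4.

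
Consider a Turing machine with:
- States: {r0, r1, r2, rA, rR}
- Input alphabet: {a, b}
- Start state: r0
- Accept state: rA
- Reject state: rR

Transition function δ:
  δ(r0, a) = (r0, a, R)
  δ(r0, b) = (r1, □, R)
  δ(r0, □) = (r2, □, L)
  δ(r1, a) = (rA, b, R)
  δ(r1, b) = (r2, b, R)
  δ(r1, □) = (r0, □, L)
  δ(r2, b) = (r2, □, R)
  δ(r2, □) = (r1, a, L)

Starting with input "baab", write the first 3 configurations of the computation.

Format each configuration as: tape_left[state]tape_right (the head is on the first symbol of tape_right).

Transitions applied:
Step 1: δ(r0, b) = (r1, □, R)
Step 2: δ(r1, a) = (rA, b, R)

The first 3 configurations are:
[r0]baab ⊢ □[r1]aab ⊢ □b[rA]ab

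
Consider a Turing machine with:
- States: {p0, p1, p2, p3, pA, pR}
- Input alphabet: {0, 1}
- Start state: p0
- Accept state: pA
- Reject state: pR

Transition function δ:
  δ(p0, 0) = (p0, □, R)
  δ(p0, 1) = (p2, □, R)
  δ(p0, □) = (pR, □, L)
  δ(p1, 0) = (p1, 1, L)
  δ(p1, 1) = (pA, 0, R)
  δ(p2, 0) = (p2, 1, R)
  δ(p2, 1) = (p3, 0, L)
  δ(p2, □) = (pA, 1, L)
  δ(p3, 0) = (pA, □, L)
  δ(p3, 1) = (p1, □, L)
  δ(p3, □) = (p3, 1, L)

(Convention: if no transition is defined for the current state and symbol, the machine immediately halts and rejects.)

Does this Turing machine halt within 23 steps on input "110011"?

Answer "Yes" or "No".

Execution trace:
Initial: [p0]110011
Step 1: δ(p0, 1) = (p2, □, R) → □[p2]10011
Step 2: δ(p2, 1) = (p3, 0, L) → [p3]□00011
Step 3: δ(p3, □) = (p3, 1, L) → [p3]□100011
Step 4: δ(p3, □) = (p3, 1, L) → [p3]□1100011
Step 5: δ(p3, □) = (p3, 1, L) → [p3]□11100011
Step 6: δ(p3, □) = (p3, 1, L) → [p3]□111100011
Step 7: δ(p3, □) = (p3, 1, L) → [p3]□1111100011
Step 8: δ(p3, □) = (p3, 1, L) → [p3]□11111100011
Step 9: δ(p3, □) = (p3, 1, L) → [p3]□111111100011
Step 10: δ(p3, □) = (p3, 1, L) → [p3]□1111111100011
Step 11: δ(p3, □) = (p3, 1, L) → [p3]□11111111100011
Step 12: δ(p3, □) = (p3, 1, L) → [p3]□111111111100011
Step 13: δ(p3, □) = (p3, 1, L) → [p3]□1111111111100011
Step 14: δ(p3, □) = (p3, 1, L) → [p3]□11111111111100011
Step 15: δ(p3, □) = (p3, 1, L) → [p3]□111111111111100011
Step 16: δ(p3, □) = (p3, 1, L) → [p3]□1111111111111100011
Step 17: δ(p3, □) = (p3, 1, L) → [p3]□11111111111111100011
Step 18: δ(p3, □) = (p3, 1, L) → [p3]□111111111111111100011
Step 19: δ(p3, □) = (p3, 1, L) → [p3]□1111111111111111100011
Step 20: δ(p3, □) = (p3, 1, L) → [p3]□11111111111111111100011
Step 21: δ(p3, □) = (p3, 1, L) → [p3]□111111111111111111100011
Step 22: δ(p3, □) = (p3, 1, L) → [p3]□1111111111111111111100011
Step 23: δ(p3, □) = (p3, 1, L) → [p3]□11111111111111111111100011

The machine has not reached a halting state after 23 steps.
The machine did not halt within the 23-step bound.

Answer: No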